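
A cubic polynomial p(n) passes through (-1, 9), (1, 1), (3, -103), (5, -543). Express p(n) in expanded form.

p(n) = -5n^3 + 3n^2 + n + 2

Write p(n) = an^3 + bn^2 + cn + d. Substituting each data point gives a linear system:
  -a + b - c + d = 9
  a + b + c + d = 1
  27a + 9b + 3c + d = -103
  125a + 25b + 5c + d = -543
Solving the system yields a = -5, b = 3, c = 1, d = 2.
So p(n) = -5n^3 + 3n^2 + n + 2.
Check: p(3) = -103. ✓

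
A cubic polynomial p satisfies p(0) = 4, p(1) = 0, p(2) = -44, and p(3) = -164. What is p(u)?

Write p(u) = au^3 + bu^2 + cu + d. Substituting each data point gives a linear system:
  d = 4
  a + b + c + d = 0
  8a + 4b + 2c + d = -44
  27a + 9b + 3c + d = -164
Solving the system yields a = -6, b = -2, c = 4, d = 4.
So p(u) = -6u³ - 2u² + 4u + 4.
Check: p(3) = -164. ✓

p(u) = -6u^3 - 2u^2 + 4u + 4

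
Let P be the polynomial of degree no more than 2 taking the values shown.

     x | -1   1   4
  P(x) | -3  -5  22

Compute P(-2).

Using the Lagrange interpolation formula with nodes -1, 1, 4:
  L_0(x) = (x - 1)(x - 4) / 10
  L_1(x) = (x + 1)(x - 4) / -6
  L_2(x) = (x + 1)(x - 1) / 15
Then P(x) = -3·L_0(x) - 5·L_1(x) + 22·L_2(x).
Expanding and collecting terms gives P(x) = 2x² - x - 6.
Evaluating at x = -2: P(-2) = 4.

4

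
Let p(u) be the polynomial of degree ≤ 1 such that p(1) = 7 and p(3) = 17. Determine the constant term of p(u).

Write p(u) = au + b. Substituting each data point gives a linear system:
  a + b = 7
  3a + b = 17
Solving the system yields a = 5, b = 2.
So p(u) = 5u + 2.
The constant term is 2.

2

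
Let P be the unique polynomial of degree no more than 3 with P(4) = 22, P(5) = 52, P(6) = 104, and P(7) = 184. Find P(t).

P(t) = t^3 - 4t^2 + 5t + 2

Using the Lagrange interpolation formula with nodes 4, 5, 6, 7:
  L_0(t) = (t - 5)(t - 6)(t - 7) / -6
  L_1(t) = (t - 4)(t - 6)(t - 7) / 2
  L_2(t) = (t - 4)(t - 5)(t - 7) / -2
  L_3(t) = (t - 4)(t - 5)(t - 6) / 6
Then P(t) = 22·L_0(t) + 52·L_1(t) + 104·L_2(t) + 184·L_3(t).
Expanding and collecting terms gives P(t) = t^3 - 4t^2 + 5t + 2.
Check: P(7) = 184. ✓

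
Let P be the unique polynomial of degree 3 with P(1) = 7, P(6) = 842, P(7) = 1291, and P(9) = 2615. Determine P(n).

Write P(n) = an^3 + bn^2 + cn + d. Substituting each data point gives a linear system:
  a + b + c + d = 7
  216a + 36b + 6c + d = 842
  343a + 49b + 7c + d = 1291
  729a + 81b + 9c + d = 2615
Solving the system yields a = 3, b = 5, c = 3, d = -4.
So P(n) = 3n³ + 5n² + 3n - 4.
Check: P(1) = 7. ✓

P(n) = 3n^3 + 5n^2 + 3n - 4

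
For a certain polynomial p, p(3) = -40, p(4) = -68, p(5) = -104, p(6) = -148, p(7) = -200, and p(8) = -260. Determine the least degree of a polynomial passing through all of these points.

Forward differences of the values at u = 3, 4, 5, 6, 7, 8:
  p  : -40  -68  -104  -148  -200  -260
  Δ  : -28  -36  -44  -52  -60
  Δ^2: -8  -8  -8  -8
  Δ^3: 0  0  0
  Δ^4: 0  0
  Δ^5: 0
The second differences are constant (-8) and nonzero, while all higher differences vanish, so the minimal degree is 2.

2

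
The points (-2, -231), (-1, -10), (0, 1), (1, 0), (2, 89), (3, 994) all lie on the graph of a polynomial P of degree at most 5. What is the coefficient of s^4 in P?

Write P(s) = as^5 + bs^4 + cs^3 + ds^2 + es + k. Substituting each data point gives a linear system:
  -32a + 16b - 8c + 4d - 2e + k = -231
  -a + b - c + d - e + k = -10
  k = 1
  a + b + c + d + e + k = 0
  32a + 16b + 8c + 4d + 2e + k = 89
  243a + 81b + 27c + 9d + 3e + k = 994
Solving the system yields a = 6, b = -4, c = -5, d = -2, e = 4, k = 1.
So P(s) = 6s^5 - 4s^4 - 5s^3 - 2s^2 + 4s + 1.
The coefficient of s^4 is -4.

-4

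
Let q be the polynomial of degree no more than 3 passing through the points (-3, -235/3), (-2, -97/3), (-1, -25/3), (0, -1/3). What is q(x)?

q(x) = x^3 - 5x^2 + 2x - 1/3

Using the Lagrange interpolation formula with nodes -3, -2, -1, 0:
  L_0(x) = (x + 2)(x + 1)x / -6
  L_1(x) = (x + 3)(x + 1)x / 2
  L_2(x) = (x + 3)(x + 2)x / -2
  L_3(x) = (x + 3)(x + 2)(x + 1) / 6
Then q(x) = -235/3·L_0(x) - 97/3·L_1(x) - 25/3·L_2(x) - 1/3·L_3(x).
Expanding and collecting terms gives q(x) = x^3 - 5x^2 + 2x - 1/3.
Check: q(-3) = -235/3. ✓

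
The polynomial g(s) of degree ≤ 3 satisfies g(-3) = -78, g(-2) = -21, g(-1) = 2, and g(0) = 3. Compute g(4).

Forward differences of the values at s = -3, -2, -1, 0:
  g  : -78  -21  2  3
  Δ  : 57  23  1
  Δ^2: -34  -22
  Δ^3: 12
The third differences are constant, confirming degree 3.
Interpolating (Newton forward form) and evaluating at s = 4 gives g(4) = 27.

27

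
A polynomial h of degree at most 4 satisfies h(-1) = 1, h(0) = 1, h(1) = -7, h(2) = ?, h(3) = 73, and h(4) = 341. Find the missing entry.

On equispaced nodes a degree-4 polynomial has vanishing fifth forward difference, so
  - h(-1) + 5·h(0) - 10·h(1) + 10·h(2) - 5·h(3) + h(4) = 0.
Substituting the known values and solving for h(2):
  10·h(2) = -50
  h(2) = -5.

-5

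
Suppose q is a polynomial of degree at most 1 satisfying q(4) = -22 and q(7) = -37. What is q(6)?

-32

Write q(x) = ax + b. Substituting each data point gives a linear system:
  4a + b = -22
  7a + b = -37
Solving the system yields a = -5, b = -2.
So q(x) = -5x - 2.
Then q(6) = -32.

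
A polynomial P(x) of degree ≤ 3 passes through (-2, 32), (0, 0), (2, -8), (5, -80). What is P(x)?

Write P(x) = ax^3 + bx^2 + cx + d. Substituting each data point gives a linear system:
  -8a + 4b - 2c + d = 32
  d = 0
  8a + 4b + 2c + d = -8
  125a + 25b + 5c + d = -80
Solving the system yields a = -1, b = 3, c = -6, d = 0.
So P(x) = -x^3 + 3x^2 - 6x.
Check: P(0) = 0. ✓

P(x) = -x^3 + 3x^2 - 6x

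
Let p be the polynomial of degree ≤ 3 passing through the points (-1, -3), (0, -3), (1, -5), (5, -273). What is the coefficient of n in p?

1

Write p(n) = an^3 + bn^2 + cn + d. Substituting each data point gives a linear system:
  -a + b - c + d = -3
  d = -3
  a + b + c + d = -5
  125a + 25b + 5c + d = -273
Solving the system yields a = -2, b = -1, c = 1, d = -3.
So p(n) = -2n^3 - n^2 + n - 3.
The coefficient of n is 1.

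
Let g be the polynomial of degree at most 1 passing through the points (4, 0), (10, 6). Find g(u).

g(u) = u - 4

Using the Lagrange interpolation formula with nodes 4, 10:
  L_0(u) = (u - 10) / -6
  L_1(u) = (u - 4) / 6
Then g(u) = 0·L_0(u) + 6·L_1(u).
Expanding and collecting terms gives g(u) = u - 4.
Check: g(10) = 6. ✓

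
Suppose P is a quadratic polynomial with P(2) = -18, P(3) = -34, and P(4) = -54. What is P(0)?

Write P(x) = ax^2 + bx + c. Substituting each data point gives a linear system:
  4a + 2b + c = -18
  9a + 3b + c = -34
  16a + 4b + c = -54
Solving the system yields a = -2, b = -6, c = 2.
So P(x) = -2x^2 - 6x + 2.
Then P(0) = 2.

2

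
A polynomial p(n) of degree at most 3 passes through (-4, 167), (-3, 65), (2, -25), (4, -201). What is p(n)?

Write p(n) = an^3 + bn^2 + cn + d. Substituting each data point gives a linear system:
  -64a + 16b - 4c + d = 167
  -27a + 9b - 3c + d = 65
  8a + 4b + 2c + d = -25
  64a + 16b + 4c + d = -201
Solving the system yields a = -3, b = -1, c = 2, d = -1.
So p(n) = -3n^3 - n^2 + 2n - 1.
Check: p(-3) = 65. ✓

p(n) = -3n^3 - n^2 + 2n - 1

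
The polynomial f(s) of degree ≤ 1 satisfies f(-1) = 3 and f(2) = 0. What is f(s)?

f(s) = -s + 2

Using the Lagrange interpolation formula with nodes -1, 2:
  L_0(s) = (s - 2) / -3
  L_1(s) = (s + 1) / 3
Then f(s) = 3·L_0(s) + 0·L_1(s).
Expanding and collecting terms gives f(s) = -s + 2.
Check: f(-1) = 3. ✓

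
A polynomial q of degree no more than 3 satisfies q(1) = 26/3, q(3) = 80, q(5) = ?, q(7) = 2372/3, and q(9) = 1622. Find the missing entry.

The 4 known points determine the degree-3 polynomial uniquely.
Write q(s) = as^3 + bs^2 + cs + d. Substituting each data point gives a linear system:
  a + b + c + d = 26/3
  27a + 9b + 3c + d = 80
  343a + 49b + 7c + d = 2372/3
  729a + 81b + 9c + d = 1622
Solving the system yields a = 2, b = 5/3, c = 3, d = 2.
So q(s) = 2s³ + (5/3)s² + 3s + 2.
Then q(5) = 926/3.

926/3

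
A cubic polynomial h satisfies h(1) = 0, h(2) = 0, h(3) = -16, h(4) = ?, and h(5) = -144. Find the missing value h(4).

On equispaced nodes a degree-3 polynomial has vanishing fourth forward difference, so
  h(1) - 4·h(2) + 6·h(3) - 4·h(4) + h(5) = 0.
Substituting the known values and solving for h(4):
  -4·h(4) = 240
  h(4) = -60.

-60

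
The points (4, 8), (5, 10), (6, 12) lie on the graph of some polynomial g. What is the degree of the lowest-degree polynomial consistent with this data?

1

Forward differences of the values at x = 4, 5, 6:
  g  : 8  10  12
  Δ  : 2  2
  Δ^2: 0
The first differences are constant (2) and nonzero, while all higher differences vanish, so the minimal degree is 1.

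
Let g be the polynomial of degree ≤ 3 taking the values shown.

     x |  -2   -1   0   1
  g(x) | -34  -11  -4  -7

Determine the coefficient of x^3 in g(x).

Write g(x) = ax^3 + bx^2 + cx + d. Substituting each data point gives a linear system:
  -8a + 4b - 2c + d = -34
  -a + b - c + d = -11
  d = -4
  a + b + c + d = -7
Solving the system yields a = 1, b = -5, c = 1, d = -4.
So g(x) = x^3 - 5x^2 + x - 4.
The leading coefficient is 1.

1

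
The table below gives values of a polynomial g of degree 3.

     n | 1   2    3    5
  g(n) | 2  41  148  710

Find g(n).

Using the Lagrange interpolation formula with nodes 1, 2, 3, 5:
  L_0(n) = (n - 2)(n - 3)(n - 5) / -8
  L_1(n) = (n - 1)(n - 3)(n - 5) / 3
  L_2(n) = (n - 1)(n - 2)(n - 5) / -4
  L_3(n) = (n - 1)(n - 2)(n - 3) / 24
Then g(n) = 2·L_0(n) + 41·L_1(n) + 148·L_2(n) + 710·L_3(n).
Expanding and collecting terms gives g(n) = 6n^3 - 2n^2 + 3n - 5.
Check: g(1) = 2. ✓

g(n) = 6n^3 - 2n^2 + 3n - 5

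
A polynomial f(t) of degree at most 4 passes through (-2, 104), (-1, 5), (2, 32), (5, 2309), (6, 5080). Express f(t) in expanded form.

f(t) = 5t^4 - 6t^3 - 4t^2 + 6t + 4

Write f(t) = at^4 + bt^3 + ct^2 + dt + e. Substituting each data point gives a linear system:
  16a - 8b + 4c - 2d + e = 104
  a - b + c - d + e = 5
  16a + 8b + 4c + 2d + e = 32
  625a + 125b + 25c + 5d + e = 2309
  1296a + 216b + 36c + 6d + e = 5080
Solving the system yields a = 5, b = -6, c = -4, d = 6, e = 4.
So f(t) = 5t^4 - 6t^3 - 4t^2 + 6t + 4.
Check: f(6) = 5080. ✓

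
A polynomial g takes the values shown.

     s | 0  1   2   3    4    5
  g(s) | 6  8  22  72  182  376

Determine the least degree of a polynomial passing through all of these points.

3

Forward differences of the values at s = 0, 1, 2, 3, 4, 5:
  g  : 6  8  22  72  182  376
  Δ  : 2  14  50  110  194
  Δ^2: 12  36  60  84
  Δ^3: 24  24  24
  Δ^4: 0  0
  Δ^5: 0
The third differences are constant (24) and nonzero, while all higher differences vanish, so the minimal degree is 3.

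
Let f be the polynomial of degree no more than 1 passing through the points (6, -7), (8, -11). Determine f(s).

Write f(s) = as + b. Substituting each data point gives a linear system:
  6a + b = -7
  8a + b = -11
Solving the system yields a = -2, b = 5.
So f(s) = -2s + 5.
Check: f(6) = -7. ✓

f(s) = -2s + 5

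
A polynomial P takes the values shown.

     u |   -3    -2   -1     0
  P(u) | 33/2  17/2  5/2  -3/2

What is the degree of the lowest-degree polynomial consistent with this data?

Forward differences of the values at u = -3, -2, -1, 0:
  P  : 33/2  17/2  5/2  -3/2
  Δ  : -8  -6  -4
  Δ^2: 2  2
  Δ^3: 0
The second differences are constant (2) and nonzero, while all higher differences vanish, so the minimal degree is 2.

2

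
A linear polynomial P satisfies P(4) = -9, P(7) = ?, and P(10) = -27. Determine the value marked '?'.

On equispaced nodes a degree-1 polynomial has vanishing second forward difference, so
  P(4) - 2·P(7) + P(10) = 0.
Substituting the known values and solving for P(7):
  -2·P(7) = 36
  P(7) = -18.

-18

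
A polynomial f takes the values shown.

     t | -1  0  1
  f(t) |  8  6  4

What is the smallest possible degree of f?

Forward differences of the values at t = -1, 0, 1:
  f  : 8  6  4
  Δ  : -2  -2
  Δ^2: 0
The first differences are constant (-2) and nonzero, while all higher differences vanish, so the minimal degree is 1.

1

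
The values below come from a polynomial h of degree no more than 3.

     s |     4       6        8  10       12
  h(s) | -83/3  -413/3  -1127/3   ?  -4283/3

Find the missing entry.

-2369/3

On equispaced nodes a degree-3 polynomial has vanishing fourth forward difference, so
  h(4) - 4·h(6) + 6·h(8) - 4·h(10) + h(12) = 0.
Substituting the known values and solving for h(10):
  -4·h(10) = 9476/3
  h(10) = -2369/3.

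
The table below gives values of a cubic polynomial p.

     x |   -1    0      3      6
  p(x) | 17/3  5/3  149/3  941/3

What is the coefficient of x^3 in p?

1

Write p(x) = ax^3 + bx^2 + cx + d. Substituting each data point gives a linear system:
  -a + b - c + d = 17/3
  d = 5/3
  27a + 9b + 3c + d = 149/3
  216a + 36b + 6c + d = 941/3
Solving the system yields a = 1, b = 3, c = -2, d = 5/3.
So p(x) = x³ + 3x² - 2x + 5/3.
The leading coefficient is 1.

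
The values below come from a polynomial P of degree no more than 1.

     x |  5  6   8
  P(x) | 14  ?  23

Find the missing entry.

17

The 2 known points determine the degree-1 polynomial uniquely.
Write P(x) = ax + b. Substituting each data point gives a linear system:
  5a + b = 14
  8a + b = 23
Solving the system yields a = 3, b = -1.
So P(x) = 3x - 1.
Then P(6) = 17.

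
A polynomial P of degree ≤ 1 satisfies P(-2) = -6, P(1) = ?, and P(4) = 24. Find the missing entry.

9

The 2 known points determine the degree-1 polynomial uniquely.
Write P(s) = as + b. Substituting each data point gives a linear system:
  -2a + b = -6
  4a + b = 24
Solving the system yields a = 5, b = 4.
So P(s) = 5s + 4.
Then P(1) = 9.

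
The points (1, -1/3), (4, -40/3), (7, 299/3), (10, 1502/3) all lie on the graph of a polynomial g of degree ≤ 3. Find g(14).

5290/3

Forward differences of the values at n = 1, 4, 7, 10:
  g  : -1/3  -40/3  299/3  1502/3
  Δ  : -13  113  401
  Δ^2: 126  288
  Δ^3: 162
The third differences are constant, confirming degree 3.
Interpolating (Newton forward form) and evaluating at n = 14 gives g(14) = 5290/3.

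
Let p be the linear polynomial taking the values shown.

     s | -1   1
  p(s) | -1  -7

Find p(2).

-10

Write p(s) = as + b. Substituting each data point gives a linear system:
  -a + b = -1
  a + b = -7
Solving the system yields a = -3, b = -4.
So p(s) = -3s - 4.
Then p(2) = -10.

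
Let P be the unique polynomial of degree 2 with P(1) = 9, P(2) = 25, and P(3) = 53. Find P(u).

Using the Lagrange interpolation formula with nodes 1, 2, 3:
  L_0(u) = (u - 2)(u - 3) / 2
  L_1(u) = (u - 1)(u - 3) / -1
  L_2(u) = (u - 1)(u - 2) / 2
Then P(u) = 9·L_0(u) + 25·L_1(u) + 53·L_2(u).
Expanding and collecting terms gives P(u) = 6u² - 2u + 5.
Check: P(3) = 53. ✓

P(u) = 6u^2 - 2u + 5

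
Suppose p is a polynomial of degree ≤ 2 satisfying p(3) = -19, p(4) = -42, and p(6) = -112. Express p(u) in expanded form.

p(u) = -4u^2 + 5u + 2

Write p(u) = au^2 + bu + c. Substituting each data point gives a linear system:
  9a + 3b + c = -19
  16a + 4b + c = -42
  36a + 6b + c = -112
Solving the system yields a = -4, b = 5, c = 2.
So p(u) = -4u^2 + 5u + 2.
Check: p(3) = -19. ✓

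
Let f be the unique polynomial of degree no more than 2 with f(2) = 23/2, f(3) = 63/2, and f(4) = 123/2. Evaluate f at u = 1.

3/2

Forward differences of the values at u = 2, 3, 4:
  f  : 23/2  63/2  123/2
  Δ  : 20  30
  Δ^2: 10
The second differences are constant, confirming degree 2.
Interpolating (Newton forward form) and evaluating at u = 1 gives f(1) = 3/2.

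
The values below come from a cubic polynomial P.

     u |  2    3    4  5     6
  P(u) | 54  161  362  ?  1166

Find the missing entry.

687

The 4 known points determine the degree-3 polynomial uniquely.
Write P(u) = au^3 + bu^2 + cu + d. Substituting each data point gives a linear system:
  8a + 4b + 2c + d = 54
  27a + 9b + 3c + d = 161
  64a + 16b + 4c + d = 362
  216a + 36b + 6c + d = 1166
Solving the system yields a = 5, b = 2, c = 2, d = 2.
So P(u) = 5u^3 + 2u^2 + 2u + 2.
Then P(5) = 687.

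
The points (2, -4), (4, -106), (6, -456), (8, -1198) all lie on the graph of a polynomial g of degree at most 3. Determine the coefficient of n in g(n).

3

Write g(n) = an^3 + bn^2 + cn + d. Substituting each data point gives a linear system:
  8a + 4b + 2c + d = -4
  64a + 16b + 4c + d = -106
  216a + 36b + 6c + d = -456
  512a + 64b + 8c + d = -1198
Solving the system yields a = -3, b = 5, c = 3, d = -6.
So g(n) = -3n³ + 5n² + 3n - 6.
The coefficient of n is 3.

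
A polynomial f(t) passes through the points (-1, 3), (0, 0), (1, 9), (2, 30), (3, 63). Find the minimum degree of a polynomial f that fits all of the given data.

Forward differences of the values at t = -1, 0, 1, 2, 3:
  f  : 3  0  9  30  63
  Δ  : -3  9  21  33
  Δ^2: 12  12  12
  Δ^3: 0  0
  Δ^4: 0
The second differences are constant (12) and nonzero, while all higher differences vanish, so the minimal degree is 2.

2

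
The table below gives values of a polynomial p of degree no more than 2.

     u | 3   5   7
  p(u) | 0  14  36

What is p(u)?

Using the Lagrange interpolation formula with nodes 3, 5, 7:
  L_0(u) = (u - 5)(u - 7) / 8
  L_1(u) = (u - 3)(u - 7) / -4
  L_2(u) = (u - 3)(u - 5) / 8
Then p(u) = 0·L_0(u) + 14·L_1(u) + 36·L_2(u).
Expanding and collecting terms gives p(u) = u² - u - 6.
Check: p(5) = 14. ✓

p(u) = u^2 - u - 6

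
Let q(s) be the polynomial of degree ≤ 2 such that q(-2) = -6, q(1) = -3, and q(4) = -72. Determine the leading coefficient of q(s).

-4

Write q(s) = as^2 + bs + c. Substituting each data point gives a linear system:
  4a - 2b + c = -6
  a + b + c = -3
  16a + 4b + c = -72
Solving the system yields a = -4, b = -3, c = 4.
So q(s) = -4s^2 - 3s + 4.
The leading coefficient is -4.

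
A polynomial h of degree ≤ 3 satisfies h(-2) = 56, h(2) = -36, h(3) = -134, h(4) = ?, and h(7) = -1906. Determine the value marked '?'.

The 4 known points determine the degree-3 polynomial uniquely.
Write h(n) = an^3 + bn^2 + cn + d. Substituting each data point gives a linear system:
  -8a + 4b - 2c + d = 56
  8a + 4b + 2c + d = -36
  27a + 9b + 3c + d = -134
  343a + 49b + 7c + d = -1906
Solving the system yields a = -6, b = 3, c = 1, d = -2.
So h(n) = -6n³ + 3n² + n - 2.
Then h(4) = -334.

-334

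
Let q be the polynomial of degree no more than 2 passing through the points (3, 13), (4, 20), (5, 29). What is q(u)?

q(u) = u^2 + 4

Write q(u) = au^2 + bu + c. Substituting each data point gives a linear system:
  9a + 3b + c = 13
  16a + 4b + c = 20
  25a + 5b + c = 29
Solving the system yields a = 1, b = 0, c = 4.
So q(u) = u^2 + 4.
Check: q(4) = 20. ✓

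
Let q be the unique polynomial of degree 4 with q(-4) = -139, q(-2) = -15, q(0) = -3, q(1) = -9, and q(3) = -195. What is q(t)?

q(t) = -t^4 - 3t^3 - 4t^2 + 2t - 3

Write q(t) = at^4 + bt^3 + ct^2 + dt + e. Substituting each data point gives a linear system:
  256a - 64b + 16c - 4d + e = -139
  16a - 8b + 4c - 2d + e = -15
  e = -3
  a + b + c + d + e = -9
  81a + 27b + 9c + 3d + e = -195
Solving the system yields a = -1, b = -3, c = -4, d = 2, e = -3.
So q(t) = -t⁴ - 3t³ - 4t² + 2t - 3.
Check: q(0) = -3. ✓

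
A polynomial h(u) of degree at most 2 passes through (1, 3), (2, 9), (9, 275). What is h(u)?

h(u) = 4u^2 - 6u + 5

Using the Lagrange interpolation formula with nodes 1, 2, 9:
  L_0(u) = (u - 2)(u - 9) / 8
  L_1(u) = (u - 1)(u - 9) / -7
  L_2(u) = (u - 1)(u - 2) / 56
Then h(u) = 3·L_0(u) + 9·L_1(u) + 275·L_2(u).
Expanding and collecting terms gives h(u) = 4u^2 - 6u + 5.
Check: h(2) = 9. ✓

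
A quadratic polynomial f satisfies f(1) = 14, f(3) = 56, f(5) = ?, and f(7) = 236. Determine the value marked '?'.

The 3 known points determine the degree-2 polynomial uniquely.
Write f(s) = as^2 + bs + c. Substituting each data point gives a linear system:
  a + b + c = 14
  9a + 3b + c = 56
  49a + 7b + c = 236
Solving the system yields a = 4, b = 5, c = 5.
So f(s) = 4s^2 + 5s + 5.
Then f(5) = 130.

130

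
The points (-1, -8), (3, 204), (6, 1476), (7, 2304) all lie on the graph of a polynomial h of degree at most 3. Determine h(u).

h(u) = 6u^3 + 5u^2 + u - 6

Write h(u) = au^3 + bu^2 + cu + d. Substituting each data point gives a linear system:
  -a + b - c + d = -8
  27a + 9b + 3c + d = 204
  216a + 36b + 6c + d = 1476
  343a + 49b + 7c + d = 2304
Solving the system yields a = 6, b = 5, c = 1, d = -6.
So h(u) = 6u^3 + 5u^2 + u - 6.
Check: h(3) = 204. ✓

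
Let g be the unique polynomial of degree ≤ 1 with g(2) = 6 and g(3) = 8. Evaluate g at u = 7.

16

Using the Lagrange interpolation formula with nodes 2, 3:
  L_0(u) = (u - 3) / -1
  L_1(u) = (u - 2) / 1
Then g(u) = 6·L_0(u) + 8·L_1(u).
Expanding and collecting terms gives g(u) = 2u + 2.
Evaluating at u = 7: g(7) = 16.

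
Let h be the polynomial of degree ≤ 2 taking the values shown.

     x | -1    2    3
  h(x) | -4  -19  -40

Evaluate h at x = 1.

Using the Lagrange interpolation formula with nodes -1, 2, 3:
  L_0(x) = (x - 2)(x - 3) / 12
  L_1(x) = (x + 1)(x - 3) / -3
  L_2(x) = (x + 1)(x - 2) / 4
Then h(x) = -4·L_0(x) - 19·L_1(x) - 40·L_2(x).
Expanding and collecting terms gives h(x) = -4x^2 - x - 1.
Evaluating at x = 1: h(1) = -6.

-6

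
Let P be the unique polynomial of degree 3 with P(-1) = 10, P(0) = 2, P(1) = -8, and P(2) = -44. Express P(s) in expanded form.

Using the Lagrange interpolation formula with nodes -1, 0, 1, 2:
  L_0(s) = s(s - 1)(s - 2) / -6
  L_1(s) = (s + 1)(s - 1)(s - 2) / 2
  L_2(s) = (s + 1)s(s - 2) / -2
  L_3(s) = (s + 1)s(s - 1) / 6
Then P(s) = 10·L_0(s) + 2·L_1(s) - 8·L_2(s) - 44·L_3(s).
Expanding and collecting terms gives P(s) = -4s^3 - s^2 - 5s + 2.
Check: P(2) = -44. ✓

P(s) = -4s^3 - s^2 - 5s + 2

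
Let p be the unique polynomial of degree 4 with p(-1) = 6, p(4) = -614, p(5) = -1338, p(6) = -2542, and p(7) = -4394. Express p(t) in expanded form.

Write p(t) = at^4 + bt^3 + ct^2 + dt + e. Substituting each data point gives a linear system:
  a - b + c - d + e = 6
  256a + 64b + 16c + 4d + e = -614
  625a + 125b + 25c + 5d + e = -1338
  1296a + 216b + 36c + 6d + e = -2542
  2401a + 343b + 49c + 7d + e = -4394
Solving the system yields a = -1, b = -6, c = 1, d = 2, e = 2.
So p(t) = -t^4 - 6t^3 + t^2 + 2t + 2.
Check: p(4) = -614. ✓

p(t) = -t^4 - 6t^3 + t^2 + 2t + 2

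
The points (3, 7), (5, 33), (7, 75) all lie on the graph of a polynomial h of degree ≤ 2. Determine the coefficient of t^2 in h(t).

2

Write h(t) = at^2 + bt + c. Substituting each data point gives a linear system:
  9a + 3b + c = 7
  25a + 5b + c = 33
  49a + 7b + c = 75
Solving the system yields a = 2, b = -3, c = -2.
So h(t) = 2t^2 - 3t - 2.
The leading coefficient is 2.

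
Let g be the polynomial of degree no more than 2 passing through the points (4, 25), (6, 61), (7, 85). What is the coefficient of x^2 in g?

Write g(x) = ax^2 + bx + c. Substituting each data point gives a linear system:
  16a + 4b + c = 25
  36a + 6b + c = 61
  49a + 7b + c = 85
Solving the system yields a = 2, b = -2, c = 1.
So g(x) = 2x² - 2x + 1.
The leading coefficient is 2.

2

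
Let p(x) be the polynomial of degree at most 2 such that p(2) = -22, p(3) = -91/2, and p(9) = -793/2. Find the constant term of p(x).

-5

Write p(x) = ax^2 + bx + c. Substituting each data point gives a linear system:
  4a + 2b + c = -22
  9a + 3b + c = -91/2
  81a + 9b + c = -793/2
Solving the system yields a = -5, b = 3/2, c = -5.
So p(x) = -5x^2 + (3/2)x - 5.
The constant term is -5.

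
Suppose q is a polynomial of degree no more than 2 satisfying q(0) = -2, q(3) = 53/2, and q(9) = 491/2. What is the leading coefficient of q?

3

Write q(u) = au^2 + bu + c. Substituting each data point gives a linear system:
  c = -2
  9a + 3b + c = 53/2
  81a + 9b + c = 491/2
Solving the system yields a = 3, b = 1/2, c = -2.
So q(u) = 3u^2 + (1/2)u - 2.
The leading coefficient is 3.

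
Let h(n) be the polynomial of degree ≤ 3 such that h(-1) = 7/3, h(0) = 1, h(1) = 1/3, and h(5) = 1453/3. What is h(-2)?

Write h(n) = an^3 + bn^2 + cn + d. Substituting each data point gives a linear system:
  -a + b - c + d = 7/3
  d = 1
  a + b + c + d = 1/3
  125a + 25b + 5c + d = 1453/3
Solving the system yields a = 4, b = 1/3, c = -5, d = 1.
So h(n) = 4n^3 + (1/3)n^2 - 5n + 1.
Then h(-2) = -59/3.

-59/3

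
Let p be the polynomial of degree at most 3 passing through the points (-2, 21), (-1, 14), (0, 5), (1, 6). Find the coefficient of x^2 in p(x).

Write p(x) = ax^3 + bx^2 + cx + d. Substituting each data point gives a linear system:
  -8a + 4b - 2c + d = 21
  -a + b - c + d = 14
  d = 5
  a + b + c + d = 6
Solving the system yields a = 2, b = 5, c = -6, d = 5.
So p(x) = 2x^3 + 5x^2 - 6x + 5.
The coefficient of x^2 is 5.

5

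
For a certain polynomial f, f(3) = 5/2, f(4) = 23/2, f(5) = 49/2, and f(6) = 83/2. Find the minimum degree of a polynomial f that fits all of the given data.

Divided differences on the nodes 3, 4, 5, 6:
  order 0: 5/2  23/2  49/2  83/2
  order 1: 9  13  17
  order 2: 2  2
  order 3: 0
The order-2 divided differences are all 2 (nonzero) and every higher order vanishes, so the data lies on a polynomial of degree exactly 2.

2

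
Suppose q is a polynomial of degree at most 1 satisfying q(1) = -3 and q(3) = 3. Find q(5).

9

Using the Lagrange interpolation formula with nodes 1, 3:
  L_0(x) = (x - 3) / -2
  L_1(x) = (x - 1) / 2
Then q(x) = -3·L_0(x) + 3·L_1(x).
Expanding and collecting terms gives q(x) = 3x - 6.
Evaluating at x = 5: q(5) = 9.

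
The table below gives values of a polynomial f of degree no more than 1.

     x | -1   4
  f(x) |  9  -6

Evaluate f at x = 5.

-9

Using the Lagrange interpolation formula with nodes -1, 4:
  L_0(x) = (x - 4) / -5
  L_1(x) = (x + 1) / 5
Then f(x) = 9·L_0(x) - 6·L_1(x).
Expanding and collecting terms gives f(x) = -3x + 6.
Evaluating at x = 5: f(5) = -9.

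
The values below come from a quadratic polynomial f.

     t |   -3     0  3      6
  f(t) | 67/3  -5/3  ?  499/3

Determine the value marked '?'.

139/3

The 3 known points determine the degree-2 polynomial uniquely.
Write f(t) = at^2 + bt + c. Substituting each data point gives a linear system:
  9a - 3b + c = 67/3
  c = -5/3
  36a + 6b + c = 499/3
Solving the system yields a = 4, b = 4, c = -5/3.
So f(t) = 4t^2 + 4t - 5/3.
Then f(3) = 139/3.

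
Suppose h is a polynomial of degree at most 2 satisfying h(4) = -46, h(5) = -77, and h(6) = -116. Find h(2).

-8

Write h(u) = au^2 + bu + c. Substituting each data point gives a linear system:
  16a + 4b + c = -46
  25a + 5b + c = -77
  36a + 6b + c = -116
Solving the system yields a = -4, b = 5, c = -2.
So h(u) = -4u² + 5u - 2.
Then h(2) = -8.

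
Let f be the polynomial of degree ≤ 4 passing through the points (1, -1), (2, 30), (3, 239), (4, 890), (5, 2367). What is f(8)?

17394

Using the Lagrange interpolation formula with nodes 1, 2, 3, 4, 5:
  L_0(u) = (u - 2)(u - 3)(u - 4)(u - 5) / 24
  L_1(u) = (u - 1)(u - 3)(u - 4)(u - 5) / -6
  L_2(u) = (u - 1)(u - 2)(u - 4)(u - 5) / 4
  L_3(u) = (u - 1)(u - 2)(u - 3)(u - 5) / -6
  L_4(u) = (u - 1)(u - 2)(u - 3)(u - 4) / 24
Then f(u) = -1·L_0(u) + 30·L_1(u) + 239·L_2(u) + 890·L_3(u) + 2367·L_4(u).
Expanding and collecting terms gives f(u) = 5u^4 - 6u^3 - 2u + 2.
Evaluating at u = 8: f(8) = 17394.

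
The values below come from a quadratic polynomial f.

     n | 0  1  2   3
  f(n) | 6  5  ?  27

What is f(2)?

12

The 3 known points determine the degree-2 polynomial uniquely.
Write f(n) = an^2 + bn + c. Substituting each data point gives a linear system:
  c = 6
  a + b + c = 5
  9a + 3b + c = 27
Solving the system yields a = 4, b = -5, c = 6.
So f(n) = 4n² - 5n + 6.
Then f(2) = 12.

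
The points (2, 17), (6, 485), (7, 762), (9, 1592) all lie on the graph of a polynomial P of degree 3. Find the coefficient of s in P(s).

Write P(s) = as^3 + bs^2 + cs + d. Substituting each data point gives a linear system:
  8a + 4b + 2c + d = 17
  216a + 36b + 6c + d = 485
  343a + 49b + 7c + d = 762
  729a + 81b + 9c + d = 1592
Solving the system yields a = 2, b = 2, c = -3, d = -1.
So P(s) = 2s³ + 2s² - 3s - 1.
The coefficient of s is -3.

-3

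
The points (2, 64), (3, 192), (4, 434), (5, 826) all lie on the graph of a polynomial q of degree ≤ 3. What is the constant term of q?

6

Write q(t) = at^3 + bt^2 + ct + d. Substituting each data point gives a linear system:
  8a + 4b + 2c + d = 64
  27a + 9b + 3c + d = 192
  64a + 16b + 4c + d = 434
  125a + 25b + 5c + d = 826
Solving the system yields a = 6, b = 3, c = -1, d = 6.
So q(t) = 6t³ + 3t² - t + 6.
The constant term is 6.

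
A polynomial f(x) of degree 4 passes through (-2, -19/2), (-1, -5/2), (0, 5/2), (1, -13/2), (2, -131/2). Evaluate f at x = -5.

Using the Lagrange interpolation formula with nodes -2, -1, 0, 1, 2:
  L_0(x) = (x + 1)x(x - 1)(x - 2) / 24
  L_1(x) = (x + 2)x(x - 1)(x - 2) / -6
  L_2(x) = (x + 2)(x + 1)(x - 1)(x - 2) / 4
  L_3(x) = (x + 2)(x + 1)x(x - 2) / -6
  L_4(x) = (x + 2)(x + 1)x(x - 1) / 24
Then f(x) = -19/2·L_0(x) - 5/2·L_1(x) + 5/2·L_2(x) - 13/2·L_3(x) - 131/2·L_4(x).
Expanding and collecting terms gives f(x) = -x⁴ - 4x³ - 6x² + 2x + 5/2.
Evaluating at x = -5: f(-5) = -565/2.

-565/2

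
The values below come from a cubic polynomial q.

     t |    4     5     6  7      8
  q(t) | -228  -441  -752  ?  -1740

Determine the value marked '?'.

On equispaced nodes a degree-3 polynomial has vanishing fourth forward difference, so
  q(4) - 4·q(5) + 6·q(6) - 4·q(7) + q(8) = 0.
Substituting the known values and solving for q(7):
  -4·q(7) = 4716
  q(7) = -1179.

-1179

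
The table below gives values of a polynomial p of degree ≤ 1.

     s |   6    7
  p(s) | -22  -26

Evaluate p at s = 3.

-10

Using the Lagrange interpolation formula with nodes 6, 7:
  L_0(s) = (s - 7) / -1
  L_1(s) = (s - 6) / 1
Then p(s) = -22·L_0(s) - 26·L_1(s).
Expanding and collecting terms gives p(s) = -4s + 2.
Evaluating at s = 3: p(3) = -10.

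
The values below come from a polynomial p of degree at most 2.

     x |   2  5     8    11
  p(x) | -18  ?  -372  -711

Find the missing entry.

-141

The 3 known points determine the degree-2 polynomial uniquely.
Write p(x) = ax^2 + bx + c. Substituting each data point gives a linear system:
  4a + 2b + c = -18
  64a + 8b + c = -372
  121a + 11b + c = -711
Solving the system yields a = -6, b = 1, c = 4.
So p(x) = -6x^2 + x + 4.
Then p(5) = -141.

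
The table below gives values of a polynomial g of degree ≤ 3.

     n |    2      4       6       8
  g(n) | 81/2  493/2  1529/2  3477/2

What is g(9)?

4883/2

Using the Lagrange interpolation formula with nodes 2, 4, 6, 8:
  L_0(n) = (n - 4)(n - 6)(n - 8) / -48
  L_1(n) = (n - 2)(n - 6)(n - 8) / 16
  L_2(n) = (n - 2)(n - 4)(n - 8) / -16
  L_3(n) = (n - 2)(n - 4)(n - 6) / 48
Then g(n) = 81/2·L_0(n) + 493/2·L_1(n) + 1529/2·L_2(n) + 3477/2·L_3(n).
Expanding and collecting terms gives g(n) = 3n^3 + 3n^2 + n + 5/2.
Evaluating at n = 9: g(9) = 4883/2.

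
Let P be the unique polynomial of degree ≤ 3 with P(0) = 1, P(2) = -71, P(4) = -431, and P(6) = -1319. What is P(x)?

P(x) = -5x^3 - 6x^2 - 4x + 1

Write P(x) = ax^3 + bx^2 + cx + d. Substituting each data point gives a linear system:
  d = 1
  8a + 4b + 2c + d = -71
  64a + 16b + 4c + d = -431
  216a + 36b + 6c + d = -1319
Solving the system yields a = -5, b = -6, c = -4, d = 1.
So P(x) = -5x^3 - 6x^2 - 4x + 1.
Check: P(6) = -1319. ✓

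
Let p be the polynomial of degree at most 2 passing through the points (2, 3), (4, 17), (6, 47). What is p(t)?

p(t) = 2t^2 - 5t + 5

Write p(t) = at^2 + bt + c. Substituting each data point gives a linear system:
  4a + 2b + c = 3
  16a + 4b + c = 17
  36a + 6b + c = 47
Solving the system yields a = 2, b = -5, c = 5.
So p(t) = 2t^2 - 5t + 5.
Check: p(2) = 3. ✓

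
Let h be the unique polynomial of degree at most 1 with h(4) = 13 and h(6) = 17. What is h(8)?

21

Using the Lagrange interpolation formula with nodes 4, 6:
  L_0(s) = (s - 6) / -2
  L_1(s) = (s - 4) / 2
Then h(s) = 13·L_0(s) + 17·L_1(s).
Expanding and collecting terms gives h(s) = 2s + 5.
Evaluating at s = 8: h(8) = 21.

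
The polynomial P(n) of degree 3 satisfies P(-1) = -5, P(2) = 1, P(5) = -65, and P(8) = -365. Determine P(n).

Using the Lagrange interpolation formula with nodes -1, 2, 5, 8:
  L_0(n) = (n - 2)(n - 5)(n - 8) / -162
  L_1(n) = (n + 1)(n - 5)(n - 8) / 54
  L_2(n) = (n + 1)(n - 2)(n - 8) / -54
  L_3(n) = (n + 1)(n - 2)(n - 5) / 162
Then P(n) = -5·L_0(n) + 1·L_1(n) - 65·L_2(n) - 365·L_3(n).
Expanding and collecting terms gives P(n) = -n³ + 2n² + 3n - 5.
Check: P(2) = 1. ✓

P(n) = -n^3 + 2n^2 + 3n - 5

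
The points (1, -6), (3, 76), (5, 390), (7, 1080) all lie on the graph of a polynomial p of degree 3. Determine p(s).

p(s) = 3s^3 + 2s^2 - 6s - 5

Using the Lagrange interpolation formula with nodes 1, 3, 5, 7:
  L_0(s) = (s - 3)(s - 5)(s - 7) / -48
  L_1(s) = (s - 1)(s - 5)(s - 7) / 16
  L_2(s) = (s - 1)(s - 3)(s - 7) / -16
  L_3(s) = (s - 1)(s - 3)(s - 5) / 48
Then p(s) = -6·L_0(s) + 76·L_1(s) + 390·L_2(s) + 1080·L_3(s).
Expanding and collecting terms gives p(s) = 3s³ + 2s² - 6s - 5.
Check: p(3) = 76. ✓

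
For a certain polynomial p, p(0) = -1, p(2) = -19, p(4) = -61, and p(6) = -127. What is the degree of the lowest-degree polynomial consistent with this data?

Forward differences of the values at u = 0, 2, 4, 6:
  p  : -1  -19  -61  -127
  Δ  : -18  -42  -66
  Δ^2: -24  -24
  Δ^3: 0
The second differences are constant (-24) and nonzero, while all higher differences vanish, so the minimal degree is 2.

2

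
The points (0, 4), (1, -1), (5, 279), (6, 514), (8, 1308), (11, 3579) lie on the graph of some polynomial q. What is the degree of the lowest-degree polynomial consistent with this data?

3

Divided differences on the nodes 0, 1, 5, 6, 8, 11:
  order 0: 4  -1  279  514  1308  3579
  order 1: -5  70  235  397  757
  order 2: 15  33  54  72
  order 3: 3  3  3
  order 4: 0  0
  order 5: 0
The order-3 divided differences are all 3 (nonzero) and every higher order vanishes, so the data lies on a polynomial of degree exactly 3.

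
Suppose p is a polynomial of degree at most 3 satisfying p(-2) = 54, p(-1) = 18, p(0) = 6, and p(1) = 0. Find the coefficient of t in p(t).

-6

Write p(t) = at^3 + bt^2 + ct + d. Substituting each data point gives a linear system:
  -8a + 4b - 2c + d = 54
  -a + b - c + d = 18
  d = 6
  a + b + c + d = 0
Solving the system yields a = -3, b = 3, c = -6, d = 6.
So p(t) = -3t^3 + 3t^2 - 6t + 6.
The coefficient of t is -6.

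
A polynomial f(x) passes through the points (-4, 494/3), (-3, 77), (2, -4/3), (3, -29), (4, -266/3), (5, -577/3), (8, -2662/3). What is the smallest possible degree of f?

Divided differences on the nodes -4, -3, 2, 3, 4, 5, 8:
  order 0: 494/3  77  -4/3  -29  -266/3  -577/3  -2662/3
  order 1: -263/3  -47/3  -83/3  -179/3  -311/3  -695/3
  order 2: 12  -2  -16  -22  -32
  order 3: -2  -2  -2  -2
  order 4: 0  0  0
  order 5: 0  0
  order 6: 0
The order-3 divided differences are all -2 (nonzero) and every higher order vanishes, so the data lies on a polynomial of degree exactly 3.

3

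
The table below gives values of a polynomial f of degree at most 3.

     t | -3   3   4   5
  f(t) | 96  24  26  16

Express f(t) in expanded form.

Write f(t) = at^3 + bt^2 + ct + d. Substituting each data point gives a linear system:
  -27a + 9b - 3c + d = 96
  27a + 9b + 3c + d = 24
  64a + 16b + 4c + d = 26
  125a + 25b + 5c + d = 16
Solving the system yields a = -1, b = 6, c = -3, d = 6.
So f(t) = -t³ + 6t² - 3t + 6.
Check: f(3) = 24. ✓

f(t) = -t^3 + 6t^2 - 3t + 6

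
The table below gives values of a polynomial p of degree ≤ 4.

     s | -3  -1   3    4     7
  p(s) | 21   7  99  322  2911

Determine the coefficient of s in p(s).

Write p(s) = as^4 + bs^3 + cs^2 + ds + e. Substituting each data point gives a linear system:
  81a - 27b + 9c - 3d + e = 21
  a - b + c - d + e = 7
  81a + 27b + 9c + 3d + e = 99
  256a + 64b + 16c + 4d + e = 322
  2401a + 343b + 49c + 7d + e = 2911
Solving the system yields a = 1, b = 2, c = -3, d = -5, e = 6.
So p(s) = s^4 + 2s^3 - 3s^2 - 5s + 6.
The coefficient of s is -5.

-5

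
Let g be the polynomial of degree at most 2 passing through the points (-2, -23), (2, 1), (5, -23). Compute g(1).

1

Using the Lagrange interpolation formula with nodes -2, 2, 5:
  L_0(n) = (n - 2)(n - 5) / 28
  L_1(n) = (n + 2)(n - 5) / -12
  L_2(n) = (n + 2)(n - 2) / 21
Then g(n) = -23·L_0(n) + 1·L_1(n) - 23·L_2(n).
Expanding and collecting terms gives g(n) = -2n² + 6n - 3.
Evaluating at n = 1: g(1) = 1.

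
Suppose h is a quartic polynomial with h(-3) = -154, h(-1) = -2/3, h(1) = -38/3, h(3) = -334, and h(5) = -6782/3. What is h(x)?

h(x) = -3x^4 - 3x^3 + (1/3)x^2 - 3x - 4

Write h(x) = ax^4 + bx^3 + cx^2 + dx + e. Substituting each data point gives a linear system:
  81a - 27b + 9c - 3d + e = -154
  a - b + c - d + e = -2/3
  a + b + c + d + e = -38/3
  81a + 27b + 9c + 3d + e = -334
  625a + 125b + 25c + 5d + e = -6782/3
Solving the system yields a = -3, b = -3, c = 1/3, d = -3, e = -4.
So h(x) = -3x⁴ - 3x³ + (1/3)x² - 3x - 4.
Check: h(1) = -38/3. ✓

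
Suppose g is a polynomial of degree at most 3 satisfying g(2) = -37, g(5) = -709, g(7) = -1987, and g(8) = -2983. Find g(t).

Using the Lagrange interpolation formula with nodes 2, 5, 7, 8:
  L_0(t) = (t - 5)(t - 7)(t - 8) / -90
  L_1(t) = (t - 2)(t - 7)(t - 8) / 18
  L_2(t) = (t - 2)(t - 5)(t - 8) / -10
  L_3(t) = (t - 2)(t - 5)(t - 7) / 18
Then g(t) = -37·L_0(t) - 709·L_1(t) - 1987·L_2(t) - 2983·L_3(t).
Expanding and collecting terms gives g(t) = -6t³ + t² + 3t + 1.
Check: g(2) = -37. ✓

g(t) = -6t^3 + t^2 + 3t + 1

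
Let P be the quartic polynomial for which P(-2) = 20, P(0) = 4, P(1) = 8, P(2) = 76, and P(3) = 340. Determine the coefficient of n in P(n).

Write P(n) = an^4 + bn^3 + cn^2 + dn + e. Substituting each data point gives a linear system:
  16a - 8b + 4c - 2d + e = 20
  e = 4
  a + b + c + d + e = 8
  16a + 8b + 4c + 2d + e = 76
  81a + 27b + 9c + 3d + e = 340
Solving the system yields a = 3, b = 4, c = -1, d = -2, e = 4.
So P(n) = 3n⁴ + 4n³ - n² - 2n + 4.
The coefficient of n is -2.

-2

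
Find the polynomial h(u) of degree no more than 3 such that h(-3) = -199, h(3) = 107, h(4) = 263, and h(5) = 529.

Write h(u) = au^3 + bu^2 + cu + d. Substituting each data point gives a linear system:
  -27a + 9b - 3c + d = -199
  27a + 9b + 3c + d = 107
  64a + 16b + 4c + d = 263
  125a + 25b + 5c + d = 529
Solving the system yields a = 5, b = -5, c = 6, d = -1.
So h(u) = 5u³ - 5u² + 6u - 1.
Check: h(-3) = -199. ✓

h(u) = 5u^3 - 5u^2 + 6u - 1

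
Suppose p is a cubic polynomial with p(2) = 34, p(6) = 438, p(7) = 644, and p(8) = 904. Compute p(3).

84

Write p(s) = as^3 + bs^2 + cs + d. Substituting each data point gives a linear system:
  8a + 4b + 2c + d = 34
  216a + 36b + 6c + d = 438
  343a + 49b + 7c + d = 644
  512a + 64b + 8c + d = 904
Solving the system yields a = 1, b = 6, c = 1, d = 0.
So p(s) = s^3 + 6s^2 + s.
Then p(3) = 84.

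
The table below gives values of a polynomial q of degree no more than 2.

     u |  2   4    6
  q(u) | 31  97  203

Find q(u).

q(u) = 5u^2 + 3u + 5

Using the Lagrange interpolation formula with nodes 2, 4, 6:
  L_0(u) = (u - 4)(u - 6) / 8
  L_1(u) = (u - 2)(u - 6) / -4
  L_2(u) = (u - 2)(u - 4) / 8
Then q(u) = 31·L_0(u) + 97·L_1(u) + 203·L_2(u).
Expanding and collecting terms gives q(u) = 5u^2 + 3u + 5.
Check: q(6) = 203. ✓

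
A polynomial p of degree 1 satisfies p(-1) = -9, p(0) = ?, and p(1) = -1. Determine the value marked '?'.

The 2 known points determine the degree-1 polynomial uniquely.
Write p(n) = an + b. Substituting each data point gives a linear system:
  -a + b = -9
  a + b = -1
Solving the system yields a = 4, b = -5.
So p(n) = 4n - 5.
Then p(0) = -5.

-5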